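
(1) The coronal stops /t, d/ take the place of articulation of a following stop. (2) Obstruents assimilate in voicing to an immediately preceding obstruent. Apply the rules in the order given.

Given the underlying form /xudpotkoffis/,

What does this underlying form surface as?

[xubbokkoffis]

Rule 1: /d/ before /p/ (labial) → [b]
Rule 1: /t/ before /k/ (velar) → [k]
After rule 1: xubpokkoffis
Rule 2: /p/ after /b/ (voiced) → [b]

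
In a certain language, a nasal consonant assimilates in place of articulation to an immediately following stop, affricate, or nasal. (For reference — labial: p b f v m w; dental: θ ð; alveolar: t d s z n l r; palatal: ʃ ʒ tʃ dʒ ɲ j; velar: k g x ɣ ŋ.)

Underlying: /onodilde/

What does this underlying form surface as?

no segment meets the rule's conditions; no change.

[onodilde]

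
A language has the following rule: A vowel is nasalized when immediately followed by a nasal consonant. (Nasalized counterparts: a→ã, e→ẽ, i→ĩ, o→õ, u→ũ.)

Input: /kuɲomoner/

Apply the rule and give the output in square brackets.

/u/ before nasal /ɲ/ → [ũ]
/o/ before nasal /m/ → [õ]
/o/ before nasal /n/ → [õ]

[kũɲõmõner]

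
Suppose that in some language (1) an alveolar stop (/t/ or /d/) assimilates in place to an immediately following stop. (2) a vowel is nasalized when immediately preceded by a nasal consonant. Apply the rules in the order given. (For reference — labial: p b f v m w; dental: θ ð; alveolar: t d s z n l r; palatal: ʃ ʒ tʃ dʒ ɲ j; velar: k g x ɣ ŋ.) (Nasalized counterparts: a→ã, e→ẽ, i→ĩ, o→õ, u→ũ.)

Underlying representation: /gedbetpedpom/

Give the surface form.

Rule 1: /d/ before /b/ (labial) → [b]
Rule 1: /t/ before /p/ (labial) → [p]
Rule 1: /d/ before /p/ (labial) → [b]
After rule 1: gebbeppebpom
Rule 2: no segment meets the rule's conditions; no change.

[gebbeppebpom]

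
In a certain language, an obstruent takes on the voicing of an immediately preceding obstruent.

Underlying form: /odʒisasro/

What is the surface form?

no segment meets the rule's conditions; no change.

[odʒisasro]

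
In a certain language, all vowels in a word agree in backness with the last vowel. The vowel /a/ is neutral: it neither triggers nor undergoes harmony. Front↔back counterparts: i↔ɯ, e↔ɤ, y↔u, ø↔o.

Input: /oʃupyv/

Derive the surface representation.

[øʃypyv]

/o/ harmonizes with /y/ ([-back]) → [ø]
/u/ harmonizes with /y/ ([-back]) → [y]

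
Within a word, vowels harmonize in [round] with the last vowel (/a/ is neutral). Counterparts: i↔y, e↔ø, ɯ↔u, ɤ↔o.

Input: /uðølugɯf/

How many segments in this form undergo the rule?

3

/u/ harmonizes with /ɯ/ ([-round]) → [ɯ]
/ø/ harmonizes with /ɯ/ ([-round]) → [e]
/u/ harmonizes with /ɯ/ ([-round]) → [ɯ]
3 segments change.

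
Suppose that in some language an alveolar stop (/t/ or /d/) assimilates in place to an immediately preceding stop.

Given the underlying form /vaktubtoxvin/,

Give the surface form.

/t/ after /k/ (velar) → [k]
/t/ after /b/ (labial) → [p]

[vakkubpoxvin]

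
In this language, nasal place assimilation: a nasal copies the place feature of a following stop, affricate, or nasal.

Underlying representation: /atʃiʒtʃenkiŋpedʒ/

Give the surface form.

[atʃiʒtʃeŋkimpedʒ]

/n/ before /k/ (velar) → [ŋ]
/ŋ/ before /p/ (labial) → [m]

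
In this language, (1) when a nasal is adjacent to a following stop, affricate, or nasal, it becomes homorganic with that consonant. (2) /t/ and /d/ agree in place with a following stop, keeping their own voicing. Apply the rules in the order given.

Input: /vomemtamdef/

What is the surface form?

Rule 1: /m/ before /t/ (alveolar) → [n]
Rule 1: /m/ before /d/ (alveolar) → [n]
After rule 1: vomentandef
Rule 2: no segment meets the rule's conditions; no change.

[vomentandef]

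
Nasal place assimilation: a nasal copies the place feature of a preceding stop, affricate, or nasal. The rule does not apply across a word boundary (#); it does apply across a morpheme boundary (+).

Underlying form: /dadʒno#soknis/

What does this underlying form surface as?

/n/ after /dʒ/ (palatal) → [ɲ]
/n/ after /k/ (velar) → [ŋ]

[dadʒɲo#sokŋis]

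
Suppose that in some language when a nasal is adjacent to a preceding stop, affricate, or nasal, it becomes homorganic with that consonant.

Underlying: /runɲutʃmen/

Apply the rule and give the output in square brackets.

[runnutʃɲen]

/ɲ/ after /n/ (alveolar) → [n]
/m/ after /tʃ/ (palatal) → [ɲ]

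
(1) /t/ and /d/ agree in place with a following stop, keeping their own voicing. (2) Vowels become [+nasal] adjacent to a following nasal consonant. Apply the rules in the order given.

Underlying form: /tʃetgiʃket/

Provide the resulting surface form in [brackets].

[tʃekgiʃket]

Rule 1: /t/ before /g/ (velar) → [k]
After rule 1: tʃekgiʃket
Rule 2: no segment meets the rule's conditions; no change.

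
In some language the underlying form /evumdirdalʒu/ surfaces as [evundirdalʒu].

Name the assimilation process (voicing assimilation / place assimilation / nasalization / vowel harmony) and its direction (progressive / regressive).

/m/→[n].
Each target copies a feature from the following segment, so the direction is regressive.

place assimilation, regressive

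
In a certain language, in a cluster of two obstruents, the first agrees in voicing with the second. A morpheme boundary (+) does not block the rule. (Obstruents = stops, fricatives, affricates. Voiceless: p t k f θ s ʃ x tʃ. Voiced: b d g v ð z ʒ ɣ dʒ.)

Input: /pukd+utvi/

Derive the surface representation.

/k/ before /d/ (voiced) → [g]
/t/ before /v/ (voiced) → [d]

[pugd+udvi]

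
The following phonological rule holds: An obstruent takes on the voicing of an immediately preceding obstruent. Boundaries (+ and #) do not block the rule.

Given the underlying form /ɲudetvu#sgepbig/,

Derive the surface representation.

/v/ after /t/ (voiceless) → [f]
/g/ after /s/ (voiceless) → [k]
/b/ after /p/ (voiceless) → [p]

[ɲudetfu#skeppig]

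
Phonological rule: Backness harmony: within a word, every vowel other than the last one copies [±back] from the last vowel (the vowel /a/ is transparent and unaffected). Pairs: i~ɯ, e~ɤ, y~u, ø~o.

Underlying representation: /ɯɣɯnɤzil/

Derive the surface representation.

/ɯ/ harmonizes with /i/ ([-back]) → [i]
/ɯ/ harmonizes with /i/ ([-back]) → [i]
/ɤ/ harmonizes with /i/ ([-back]) → [e]

[iɣinezil]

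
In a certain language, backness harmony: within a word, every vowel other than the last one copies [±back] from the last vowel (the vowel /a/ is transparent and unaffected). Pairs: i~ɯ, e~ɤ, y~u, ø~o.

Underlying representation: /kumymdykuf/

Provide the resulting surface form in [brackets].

[kumumdukuf]

/y/ harmonizes with /u/ ([+back]) → [u]
/y/ harmonizes with /u/ ([+back]) → [u]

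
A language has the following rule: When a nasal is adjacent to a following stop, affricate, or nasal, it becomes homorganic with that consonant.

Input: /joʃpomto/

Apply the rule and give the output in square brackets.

/m/ before /t/ (alveolar) → [n]

[joʃponto]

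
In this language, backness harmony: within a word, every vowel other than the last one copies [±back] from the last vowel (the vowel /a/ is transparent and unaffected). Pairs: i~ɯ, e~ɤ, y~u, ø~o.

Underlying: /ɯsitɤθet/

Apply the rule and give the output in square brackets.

[isiteθet]

/ɯ/ harmonizes with /e/ ([-back]) → [i]
/ɤ/ harmonizes with /e/ ([-back]) → [e]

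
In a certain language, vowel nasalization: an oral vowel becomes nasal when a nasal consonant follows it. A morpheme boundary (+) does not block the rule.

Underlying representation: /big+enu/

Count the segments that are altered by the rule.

/e/ before nasal /n/ → [ẽ]
1 segment changes.

1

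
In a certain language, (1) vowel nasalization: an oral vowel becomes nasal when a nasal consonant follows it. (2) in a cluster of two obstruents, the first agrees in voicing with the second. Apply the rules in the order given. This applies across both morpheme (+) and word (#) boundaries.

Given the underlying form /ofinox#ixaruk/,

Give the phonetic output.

Rule 1: /i/ before nasal /n/ → [ĩ]
After rule 1: ofĩnox#ixaruk
Rule 2: no segment meets the rule's conditions; no change.

[ofĩnox#ixaruk]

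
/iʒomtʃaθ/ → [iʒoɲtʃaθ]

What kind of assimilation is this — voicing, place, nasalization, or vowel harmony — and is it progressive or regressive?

/m/→[ɲ].
Each target copies a feature from the following segment, so the direction is regressive.

place assimilation, regressive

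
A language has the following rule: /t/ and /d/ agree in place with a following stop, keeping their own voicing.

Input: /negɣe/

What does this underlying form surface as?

no segment meets the rule's conditions; no change.

[negɣe]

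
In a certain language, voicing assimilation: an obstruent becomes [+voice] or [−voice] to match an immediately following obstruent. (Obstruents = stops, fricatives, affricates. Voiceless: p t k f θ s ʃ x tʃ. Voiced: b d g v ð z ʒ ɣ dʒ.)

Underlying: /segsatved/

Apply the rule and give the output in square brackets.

[seksadved]

/g/ before /s/ (voiceless) → [k]
/t/ before /v/ (voiced) → [d]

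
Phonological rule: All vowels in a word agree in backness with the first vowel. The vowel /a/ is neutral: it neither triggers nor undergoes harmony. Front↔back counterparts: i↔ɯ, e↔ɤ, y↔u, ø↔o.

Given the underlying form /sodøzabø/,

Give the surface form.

[sodozabo]

/ø/ harmonizes with /o/ ([+back]) → [o]
/ø/ harmonizes with /o/ ([+back]) → [o]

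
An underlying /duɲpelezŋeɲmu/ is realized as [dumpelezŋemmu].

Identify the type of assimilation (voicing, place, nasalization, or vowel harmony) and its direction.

place assimilation, regressive

/ɲ/→[m] /ɲ/→[m].
Each target copies a feature from the following segment, so the direction is regressive.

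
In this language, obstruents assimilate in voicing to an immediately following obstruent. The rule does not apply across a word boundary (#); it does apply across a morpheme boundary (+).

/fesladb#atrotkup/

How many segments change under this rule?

No segment meets the rule's conditions.

0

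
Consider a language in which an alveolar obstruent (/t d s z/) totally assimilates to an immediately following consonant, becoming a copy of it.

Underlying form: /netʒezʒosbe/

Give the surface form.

/t/ before /ʒ/ → [ʒ] (total assimilation)
/z/ before /ʒ/ → [ʒ] (total assimilation)
/s/ before /b/ → [b] (total assimilation)

[neʒʒeʒʒobbe]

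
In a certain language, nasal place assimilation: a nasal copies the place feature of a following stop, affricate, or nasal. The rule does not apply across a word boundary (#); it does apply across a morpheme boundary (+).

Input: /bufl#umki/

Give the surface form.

[bufl#uŋki]

/m/ before /k/ (velar) → [ŋ]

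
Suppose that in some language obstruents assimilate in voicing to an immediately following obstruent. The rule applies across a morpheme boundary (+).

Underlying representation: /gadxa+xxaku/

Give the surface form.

[gatxa+xxaku]

/d/ before /x/ (voiceless) → [t]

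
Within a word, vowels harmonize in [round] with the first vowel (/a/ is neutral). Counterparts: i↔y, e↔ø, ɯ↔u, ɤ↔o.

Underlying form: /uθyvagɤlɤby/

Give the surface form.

[uθyvagoloby]

/ɤ/ harmonizes with /u/ ([+round]) → [o]
/ɤ/ harmonizes with /u/ ([+round]) → [o]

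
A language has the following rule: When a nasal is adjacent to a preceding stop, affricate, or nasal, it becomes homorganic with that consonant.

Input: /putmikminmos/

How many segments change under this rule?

3

/m/ after /t/ (alveolar) → [n]
/m/ after /k/ (velar) → [ŋ]
/m/ after /n/ (alveolar) → [n]
3 segments change.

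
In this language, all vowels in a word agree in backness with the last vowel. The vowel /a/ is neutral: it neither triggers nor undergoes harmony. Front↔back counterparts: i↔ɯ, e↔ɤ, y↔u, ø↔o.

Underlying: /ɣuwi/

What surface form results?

[ɣywi]

/u/ harmonizes with /i/ ([-back]) → [y]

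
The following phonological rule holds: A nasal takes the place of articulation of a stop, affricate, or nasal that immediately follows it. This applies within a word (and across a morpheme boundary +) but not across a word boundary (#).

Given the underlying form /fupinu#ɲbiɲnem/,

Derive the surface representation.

/ɲ/ before /b/ (labial) → [m]
/ɲ/ before /n/ (alveolar) → [n]

[fupinu#mbinnem]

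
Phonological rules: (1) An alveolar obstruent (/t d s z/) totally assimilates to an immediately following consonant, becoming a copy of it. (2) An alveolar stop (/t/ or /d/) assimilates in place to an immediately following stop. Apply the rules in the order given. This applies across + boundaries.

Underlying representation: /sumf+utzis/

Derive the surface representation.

Rule 1: /t/ before /z/ → [z] (total assimilation)
After rule 1: sumf+uzzis
Rule 2: no segment meets the rule's conditions; no change.

[sumf+uzzis]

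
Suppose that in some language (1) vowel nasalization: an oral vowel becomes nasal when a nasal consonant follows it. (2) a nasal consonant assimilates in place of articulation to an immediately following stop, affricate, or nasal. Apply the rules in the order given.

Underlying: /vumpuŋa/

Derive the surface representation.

[vũmpũŋa]

Rule 1: /u/ before nasal /m/ → [ũ]
Rule 1: /u/ before nasal /ŋ/ → [ũ]
After rule 1: vũmpũŋa
Rule 2: no segment meets the rule's conditions; no change.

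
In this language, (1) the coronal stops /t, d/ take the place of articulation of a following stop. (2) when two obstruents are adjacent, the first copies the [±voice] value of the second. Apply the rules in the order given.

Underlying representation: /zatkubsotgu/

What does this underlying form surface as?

Rule 1: /t/ before /k/ (velar) → [k]
Rule 1: /t/ before /g/ (velar) → [k]
After rule 1: zakkubsokgu
Rule 2: /b/ before /s/ (voiceless) → [p]
Rule 2: /k/ before /g/ (voiced) → [g]

[zakkupsoggu]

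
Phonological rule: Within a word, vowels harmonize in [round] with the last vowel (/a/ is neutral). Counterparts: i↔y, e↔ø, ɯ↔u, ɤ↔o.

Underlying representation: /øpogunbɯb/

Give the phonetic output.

[epɤgɯnbɯb]

/ø/ harmonizes with /ɯ/ ([-round]) → [e]
/o/ harmonizes with /ɯ/ ([-round]) → [ɤ]
/u/ harmonizes with /ɯ/ ([-round]) → [ɯ]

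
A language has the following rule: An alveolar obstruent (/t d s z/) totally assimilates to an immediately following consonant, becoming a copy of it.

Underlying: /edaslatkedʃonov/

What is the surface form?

[edallakkeʃʃonov]

/s/ before /l/ → [l] (total assimilation)
/t/ before /k/ → [k] (total assimilation)
/d/ before /ʃ/ → [ʃ] (total assimilation)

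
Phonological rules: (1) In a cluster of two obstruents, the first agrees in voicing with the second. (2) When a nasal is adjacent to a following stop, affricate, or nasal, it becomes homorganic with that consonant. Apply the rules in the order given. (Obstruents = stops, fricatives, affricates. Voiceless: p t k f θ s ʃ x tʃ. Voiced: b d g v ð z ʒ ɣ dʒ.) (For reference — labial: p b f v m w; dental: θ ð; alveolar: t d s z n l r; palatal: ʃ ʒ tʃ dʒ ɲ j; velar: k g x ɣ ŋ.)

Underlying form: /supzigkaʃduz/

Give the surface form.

[subzikkaʒduz]

Rule 1: /p/ before /z/ (voiced) → [b]
Rule 1: /g/ before /k/ (voiceless) → [k]
Rule 1: /ʃ/ before /d/ (voiced) → [ʒ]
After rule 1: subzikkaʒduz
Rule 2: no segment meets the rule's conditions; no change.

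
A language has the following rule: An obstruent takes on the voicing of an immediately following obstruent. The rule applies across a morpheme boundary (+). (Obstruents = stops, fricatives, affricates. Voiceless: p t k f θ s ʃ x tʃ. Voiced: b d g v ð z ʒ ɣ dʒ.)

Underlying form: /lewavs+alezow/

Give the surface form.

[lewafs+alezow]

/v/ before /s/ (voiceless) → [f]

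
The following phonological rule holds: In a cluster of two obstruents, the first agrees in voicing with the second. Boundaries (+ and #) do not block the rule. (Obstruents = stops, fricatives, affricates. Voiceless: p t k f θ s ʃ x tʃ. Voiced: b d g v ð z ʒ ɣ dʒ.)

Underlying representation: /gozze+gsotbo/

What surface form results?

[gozze+ksodbo]

/g/ before /s/ (voiceless) → [k]
/t/ before /b/ (voiced) → [d]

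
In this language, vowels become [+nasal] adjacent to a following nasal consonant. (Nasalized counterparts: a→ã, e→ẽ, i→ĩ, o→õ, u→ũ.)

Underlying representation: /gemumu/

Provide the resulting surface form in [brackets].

[gẽmũmu]

/e/ before nasal /m/ → [ẽ]
/u/ before nasal /m/ → [ũ]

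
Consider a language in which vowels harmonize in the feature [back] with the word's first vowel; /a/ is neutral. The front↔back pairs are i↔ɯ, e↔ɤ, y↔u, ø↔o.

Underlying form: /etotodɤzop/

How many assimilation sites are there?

4

/o/ harmonizes with /e/ ([-back]) → [ø]
/o/ harmonizes with /e/ ([-back]) → [ø]
/ɤ/ harmonizes with /e/ ([-back]) → [e]
/o/ harmonizes with /e/ ([-back]) → [ø]
4 segments change.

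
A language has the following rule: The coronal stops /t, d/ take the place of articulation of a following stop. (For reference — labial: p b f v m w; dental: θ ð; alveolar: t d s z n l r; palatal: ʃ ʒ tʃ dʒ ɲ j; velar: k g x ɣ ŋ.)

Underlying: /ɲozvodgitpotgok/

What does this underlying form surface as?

[ɲozvoggippokgok]

/d/ before /g/ (velar) → [g]
/t/ before /p/ (labial) → [p]
/t/ before /g/ (velar) → [k]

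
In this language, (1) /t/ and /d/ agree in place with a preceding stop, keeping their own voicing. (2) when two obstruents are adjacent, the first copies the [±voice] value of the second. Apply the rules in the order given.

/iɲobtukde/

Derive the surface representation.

[iɲoppugge]

Rule 1: /t/ after /b/ (labial) → [p]
Rule 1: /d/ after /k/ (velar) → [g]
After rule 1: iɲobpukge
Rule 2: /b/ before /p/ (voiceless) → [p]
Rule 2: /k/ before /g/ (voiced) → [g]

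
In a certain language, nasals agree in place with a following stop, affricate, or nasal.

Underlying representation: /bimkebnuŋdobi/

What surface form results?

/m/ before /k/ (velar) → [ŋ]
/ŋ/ before /d/ (alveolar) → [n]

[biŋkebnundobi]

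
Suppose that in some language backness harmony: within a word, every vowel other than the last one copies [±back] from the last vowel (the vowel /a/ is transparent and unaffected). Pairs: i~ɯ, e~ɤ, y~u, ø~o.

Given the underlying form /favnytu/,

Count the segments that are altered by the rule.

/y/ harmonizes with /u/ ([+back]) → [u]
1 segment changes.

1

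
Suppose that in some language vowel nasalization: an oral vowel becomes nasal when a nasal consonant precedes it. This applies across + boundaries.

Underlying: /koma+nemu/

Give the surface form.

/a/ after nasal /m/ → [ã]
/e/ after nasal /n/ → [ẽ]
/u/ after nasal /m/ → [ũ]

[komã+nẽmũ]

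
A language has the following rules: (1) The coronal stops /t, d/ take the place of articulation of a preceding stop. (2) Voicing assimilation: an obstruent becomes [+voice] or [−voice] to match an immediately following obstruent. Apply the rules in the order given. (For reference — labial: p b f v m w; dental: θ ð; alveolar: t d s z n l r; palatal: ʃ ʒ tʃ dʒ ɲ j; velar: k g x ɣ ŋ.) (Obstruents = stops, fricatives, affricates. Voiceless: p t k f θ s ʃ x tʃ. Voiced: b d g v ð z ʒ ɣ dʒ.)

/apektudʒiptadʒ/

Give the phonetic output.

[apekkudʒippadʒ]

Rule 1: /t/ after /k/ (velar) → [k]
Rule 1: /t/ after /p/ (labial) → [p]
After rule 1: apekkudʒippadʒ
Rule 2: no segment meets the rule's conditions; no change.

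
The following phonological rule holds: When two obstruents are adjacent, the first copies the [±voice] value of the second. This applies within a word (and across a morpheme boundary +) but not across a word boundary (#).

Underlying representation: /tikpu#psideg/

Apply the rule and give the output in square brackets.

[tikpu#psideg]

no segment meets the rule's conditions; no change.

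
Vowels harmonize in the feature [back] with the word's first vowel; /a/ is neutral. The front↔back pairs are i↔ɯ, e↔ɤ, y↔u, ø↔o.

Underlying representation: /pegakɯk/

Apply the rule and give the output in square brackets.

[pegakik]

/ɯ/ harmonizes with /e/ ([-back]) → [i]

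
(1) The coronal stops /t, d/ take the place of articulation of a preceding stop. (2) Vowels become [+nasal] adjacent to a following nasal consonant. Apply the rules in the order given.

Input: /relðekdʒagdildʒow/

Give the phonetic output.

[relðekdʒaggildʒow]

Rule 1: /d/ after /g/ (velar) → [g]
After rule 1: relðekdʒaggildʒow
Rule 2: no segment meets the rule's conditions; no change.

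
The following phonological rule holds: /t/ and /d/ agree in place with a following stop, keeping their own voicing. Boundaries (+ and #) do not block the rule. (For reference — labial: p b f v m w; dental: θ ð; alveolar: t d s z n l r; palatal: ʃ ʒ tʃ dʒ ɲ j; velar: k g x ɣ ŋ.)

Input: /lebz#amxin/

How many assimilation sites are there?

0

No segment meets the rule's conditions.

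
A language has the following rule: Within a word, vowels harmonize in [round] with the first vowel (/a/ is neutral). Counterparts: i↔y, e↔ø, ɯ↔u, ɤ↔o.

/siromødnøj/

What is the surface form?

[sirɤmednej]

/o/ harmonizes with /i/ ([-round]) → [ɤ]
/ø/ harmonizes with /i/ ([-round]) → [e]
/ø/ harmonizes with /i/ ([-round]) → [e]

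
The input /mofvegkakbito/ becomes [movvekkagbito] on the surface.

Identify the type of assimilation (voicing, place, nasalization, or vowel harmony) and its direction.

voicing assimilation, regressive

/f/→[v] /g/→[k] /k/→[g].
Each target copies a feature from the following segment, so the direction is regressive.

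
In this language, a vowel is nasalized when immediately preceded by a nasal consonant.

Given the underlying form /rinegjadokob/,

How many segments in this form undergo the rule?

/e/ after nasal /n/ → [ẽ]
1 segment changes.

1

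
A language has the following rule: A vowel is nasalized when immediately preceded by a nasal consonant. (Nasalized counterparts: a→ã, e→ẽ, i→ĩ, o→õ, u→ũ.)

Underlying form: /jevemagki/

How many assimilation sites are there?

1

/a/ after nasal /m/ → [ã]
1 segment changes.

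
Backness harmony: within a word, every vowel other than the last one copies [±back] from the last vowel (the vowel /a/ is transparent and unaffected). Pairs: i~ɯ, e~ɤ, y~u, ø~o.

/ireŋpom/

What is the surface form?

[ɯrɤŋpom]

/i/ harmonizes with /o/ ([+back]) → [ɯ]
/e/ harmonizes with /o/ ([+back]) → [ɤ]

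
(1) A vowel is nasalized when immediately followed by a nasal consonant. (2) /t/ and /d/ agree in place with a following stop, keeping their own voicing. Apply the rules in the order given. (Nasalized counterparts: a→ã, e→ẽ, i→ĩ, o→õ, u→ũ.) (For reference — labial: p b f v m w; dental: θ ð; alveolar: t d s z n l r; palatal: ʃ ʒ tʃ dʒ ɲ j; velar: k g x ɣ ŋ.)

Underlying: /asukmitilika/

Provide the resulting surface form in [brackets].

[asukmitilika]

Rule 1: no segment meets the rule's conditions; no change.
After rule 1: asukmitilika
Rule 2: no segment meets the rule's conditions; no change.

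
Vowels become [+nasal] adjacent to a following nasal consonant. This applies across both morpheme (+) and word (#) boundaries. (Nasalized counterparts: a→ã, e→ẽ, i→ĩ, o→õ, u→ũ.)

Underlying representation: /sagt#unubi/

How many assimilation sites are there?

1

/u/ before nasal /n/ → [ũ]
1 segment changes.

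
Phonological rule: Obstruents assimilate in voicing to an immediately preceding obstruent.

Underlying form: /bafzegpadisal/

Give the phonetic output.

[bafsegbadisal]

/z/ after /f/ (voiceless) → [s]
/p/ after /g/ (voiced) → [b]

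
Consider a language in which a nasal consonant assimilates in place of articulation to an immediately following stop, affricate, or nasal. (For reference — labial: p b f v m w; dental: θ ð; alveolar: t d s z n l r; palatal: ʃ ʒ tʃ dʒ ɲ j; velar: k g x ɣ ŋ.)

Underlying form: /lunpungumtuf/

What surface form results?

/n/ before /p/ (labial) → [m]
/n/ before /g/ (velar) → [ŋ]
/m/ before /t/ (alveolar) → [n]

[lumpuŋguntuf]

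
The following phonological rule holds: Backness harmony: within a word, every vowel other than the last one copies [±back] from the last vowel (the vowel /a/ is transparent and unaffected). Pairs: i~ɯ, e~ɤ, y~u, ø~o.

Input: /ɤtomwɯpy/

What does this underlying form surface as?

/ɤ/ harmonizes with /y/ ([-back]) → [e]
/o/ harmonizes with /y/ ([-back]) → [ø]
/ɯ/ harmonizes with /y/ ([-back]) → [i]

[etømwipy]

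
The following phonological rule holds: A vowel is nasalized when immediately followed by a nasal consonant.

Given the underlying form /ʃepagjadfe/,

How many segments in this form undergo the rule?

0

No segment meets the rule's conditions.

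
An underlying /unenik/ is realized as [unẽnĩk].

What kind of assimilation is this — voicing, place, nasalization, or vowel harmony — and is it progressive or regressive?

nasalization, progressive

/e/→[ẽ] /i/→[ĩ].
Each target copies a feature from the preceding segment, so the direction is progressive.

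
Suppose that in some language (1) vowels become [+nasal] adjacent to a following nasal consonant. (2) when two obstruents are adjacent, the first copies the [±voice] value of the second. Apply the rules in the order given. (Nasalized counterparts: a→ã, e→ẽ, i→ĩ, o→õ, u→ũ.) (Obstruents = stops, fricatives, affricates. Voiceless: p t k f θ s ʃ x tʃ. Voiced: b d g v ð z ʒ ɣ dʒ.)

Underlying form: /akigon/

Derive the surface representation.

Rule 1: /o/ before nasal /n/ → [õ]
After rule 1: akigõn
Rule 2: no segment meets the rule's conditions; no change.

[akigõn]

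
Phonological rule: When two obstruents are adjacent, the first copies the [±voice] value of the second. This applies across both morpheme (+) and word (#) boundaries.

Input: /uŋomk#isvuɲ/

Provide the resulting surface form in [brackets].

/s/ before /v/ (voiced) → [z]

[uŋomk#izvuɲ]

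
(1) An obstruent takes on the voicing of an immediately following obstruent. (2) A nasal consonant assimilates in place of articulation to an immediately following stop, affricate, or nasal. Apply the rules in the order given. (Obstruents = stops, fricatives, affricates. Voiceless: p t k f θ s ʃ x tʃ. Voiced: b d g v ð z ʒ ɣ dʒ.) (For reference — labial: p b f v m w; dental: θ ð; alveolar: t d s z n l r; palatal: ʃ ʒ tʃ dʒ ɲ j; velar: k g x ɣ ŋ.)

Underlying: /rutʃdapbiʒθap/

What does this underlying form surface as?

Rule 1: /tʃ/ before /d/ (voiced) → [dʒ]
Rule 1: /p/ before /b/ (voiced) → [b]
Rule 1: /ʒ/ before /θ/ (voiceless) → [ʃ]
After rule 1: rudʒdabbiʃθap
Rule 2: no segment meets the rule's conditions; no change.

[rudʒdabbiʃθap]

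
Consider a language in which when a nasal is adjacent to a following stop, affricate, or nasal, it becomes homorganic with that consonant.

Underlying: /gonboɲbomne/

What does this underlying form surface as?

[gombombonne]

/n/ before /b/ (labial) → [m]
/ɲ/ before /b/ (labial) → [m]
/m/ before /n/ (alveolar) → [n]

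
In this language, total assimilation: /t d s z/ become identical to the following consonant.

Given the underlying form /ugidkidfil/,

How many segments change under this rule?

/d/ before /k/ → [k] (total assimilation)
/d/ before /f/ → [f] (total assimilation)
2 segments change.

2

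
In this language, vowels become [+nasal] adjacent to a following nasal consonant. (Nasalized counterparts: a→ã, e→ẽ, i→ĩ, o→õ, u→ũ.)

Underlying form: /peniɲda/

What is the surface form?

/e/ before nasal /n/ → [ẽ]
/i/ before nasal /ɲ/ → [ĩ]

[pẽnĩɲda]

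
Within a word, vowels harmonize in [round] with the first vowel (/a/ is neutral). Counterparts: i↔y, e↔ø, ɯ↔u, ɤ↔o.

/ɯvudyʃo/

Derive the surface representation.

[ɯvɯdiʃɤ]

/u/ harmonizes with /ɯ/ ([-round]) → [ɯ]
/y/ harmonizes with /ɯ/ ([-round]) → [i]
/o/ harmonizes with /ɯ/ ([-round]) → [ɤ]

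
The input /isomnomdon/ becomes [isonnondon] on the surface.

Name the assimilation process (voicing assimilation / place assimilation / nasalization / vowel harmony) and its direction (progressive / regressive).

/m/→[n] /m/→[n].
Each target copies a feature from the following segment, so the direction is regressive.

place assimilation, regressive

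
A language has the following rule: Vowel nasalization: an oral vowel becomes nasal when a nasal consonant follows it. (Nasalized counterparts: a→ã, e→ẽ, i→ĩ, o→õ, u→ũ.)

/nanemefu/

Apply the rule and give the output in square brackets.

[nãnẽmefu]

/a/ before nasal /n/ → [ã]
/e/ before nasal /m/ → [ẽ]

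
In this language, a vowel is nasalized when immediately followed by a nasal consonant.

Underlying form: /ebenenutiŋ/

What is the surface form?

[ebẽnẽnutĩŋ]

/e/ before nasal /n/ → [ẽ]
/e/ before nasal /n/ → [ẽ]
/i/ before nasal /ŋ/ → [ĩ]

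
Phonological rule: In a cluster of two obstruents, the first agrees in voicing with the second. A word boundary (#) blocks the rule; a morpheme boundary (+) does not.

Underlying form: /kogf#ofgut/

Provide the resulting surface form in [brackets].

/g/ before /f/ (voiceless) → [k]
/f/ before /g/ (voiced) → [v]

[kokf#ovgut]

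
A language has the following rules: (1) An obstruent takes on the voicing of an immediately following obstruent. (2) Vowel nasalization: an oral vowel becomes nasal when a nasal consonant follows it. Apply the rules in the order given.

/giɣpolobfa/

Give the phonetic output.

[gixpolopfa]

Rule 1: /ɣ/ before /p/ (voiceless) → [x]
Rule 1: /b/ before /f/ (voiceless) → [p]
After rule 1: gixpolopfa
Rule 2: no segment meets the rule's conditions; no change.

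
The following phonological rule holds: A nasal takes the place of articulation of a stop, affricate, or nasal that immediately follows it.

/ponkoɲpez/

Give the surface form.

/n/ before /k/ (velar) → [ŋ]
/ɲ/ before /p/ (labial) → [m]

[poŋkompez]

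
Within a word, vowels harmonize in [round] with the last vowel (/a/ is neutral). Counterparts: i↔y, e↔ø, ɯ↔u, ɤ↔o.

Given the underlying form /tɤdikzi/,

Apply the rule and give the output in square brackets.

no segment meets the rule's conditions; no change.

[tɤdikzi]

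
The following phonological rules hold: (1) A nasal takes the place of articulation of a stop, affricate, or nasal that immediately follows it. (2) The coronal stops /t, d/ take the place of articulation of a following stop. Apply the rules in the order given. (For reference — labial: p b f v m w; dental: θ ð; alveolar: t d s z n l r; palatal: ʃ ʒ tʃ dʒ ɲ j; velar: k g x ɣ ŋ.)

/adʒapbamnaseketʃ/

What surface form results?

Rule 1: /m/ before /n/ (alveolar) → [n]
After rule 1: adʒapbannaseketʃ
Rule 2: no segment meets the rule's conditions; no change.

[adʒapbannaseketʃ]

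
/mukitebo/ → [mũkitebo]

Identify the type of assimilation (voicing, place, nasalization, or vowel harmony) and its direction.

/u/→[ũ].
Each target copies a feature from the preceding segment, so the direction is progressive.

nasalization, progressive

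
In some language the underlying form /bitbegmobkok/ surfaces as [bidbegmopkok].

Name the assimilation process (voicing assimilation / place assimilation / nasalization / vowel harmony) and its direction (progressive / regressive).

voicing assimilation, regressive

/t/→[d] /b/→[p].
Each target copies a feature from the following segment, so the direction is regressive.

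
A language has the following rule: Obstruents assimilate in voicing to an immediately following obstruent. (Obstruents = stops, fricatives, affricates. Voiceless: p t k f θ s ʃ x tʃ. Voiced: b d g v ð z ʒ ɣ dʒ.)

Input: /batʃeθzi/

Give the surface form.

/θ/ before /z/ (voiced) → [ð]

[batʃeðzi]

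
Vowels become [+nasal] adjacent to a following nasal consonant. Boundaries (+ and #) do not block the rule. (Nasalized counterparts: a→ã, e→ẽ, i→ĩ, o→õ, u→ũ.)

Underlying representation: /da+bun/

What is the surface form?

/u/ before nasal /n/ → [ũ]

[da+bũn]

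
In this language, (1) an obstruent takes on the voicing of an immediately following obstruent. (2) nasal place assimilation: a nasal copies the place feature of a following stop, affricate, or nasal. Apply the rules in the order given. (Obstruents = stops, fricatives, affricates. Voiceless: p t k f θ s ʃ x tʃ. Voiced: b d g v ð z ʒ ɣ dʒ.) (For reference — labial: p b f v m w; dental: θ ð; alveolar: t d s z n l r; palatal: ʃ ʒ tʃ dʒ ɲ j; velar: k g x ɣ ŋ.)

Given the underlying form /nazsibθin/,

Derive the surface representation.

Rule 1: /z/ before /s/ (voiceless) → [s]
Rule 1: /b/ before /θ/ (voiceless) → [p]
After rule 1: nassipθin
Rule 2: no segment meets the rule's conditions; no change.

[nassipθin]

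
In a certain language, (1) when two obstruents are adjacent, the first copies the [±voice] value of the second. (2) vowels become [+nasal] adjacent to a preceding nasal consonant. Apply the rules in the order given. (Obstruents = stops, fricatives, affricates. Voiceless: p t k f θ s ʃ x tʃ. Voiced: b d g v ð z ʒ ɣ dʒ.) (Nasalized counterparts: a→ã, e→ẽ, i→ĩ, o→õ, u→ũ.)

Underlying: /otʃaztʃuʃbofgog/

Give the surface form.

Rule 1: /z/ before /tʃ/ (voiceless) → [s]
Rule 1: /ʃ/ before /b/ (voiced) → [ʒ]
Rule 1: /f/ before /g/ (voiced) → [v]
After rule 1: otʃastʃuʒbovgog
Rule 2: no segment meets the rule's conditions; no change.

[otʃastʃuʒbovgog]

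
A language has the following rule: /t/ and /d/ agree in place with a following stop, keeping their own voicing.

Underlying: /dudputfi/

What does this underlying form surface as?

/d/ before /p/ (labial) → [b]

[dubputfi]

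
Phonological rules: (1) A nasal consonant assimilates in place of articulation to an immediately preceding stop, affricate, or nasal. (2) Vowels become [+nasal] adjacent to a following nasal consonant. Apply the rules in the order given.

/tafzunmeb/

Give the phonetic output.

Rule 1: /m/ after /n/ (alveolar) → [n]
After rule 1: tafzunneb
Rule 2: /u/ before nasal /n/ → [ũ]

[tafzũnneb]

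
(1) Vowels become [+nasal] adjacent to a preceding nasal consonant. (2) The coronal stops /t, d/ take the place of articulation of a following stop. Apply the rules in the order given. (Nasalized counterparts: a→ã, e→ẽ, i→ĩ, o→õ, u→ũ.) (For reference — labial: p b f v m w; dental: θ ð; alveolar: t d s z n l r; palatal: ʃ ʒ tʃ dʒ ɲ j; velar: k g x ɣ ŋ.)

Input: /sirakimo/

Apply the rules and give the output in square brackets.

[sirakimõ]

Rule 1: /o/ after nasal /m/ → [õ]
After rule 1: sirakimõ
Rule 2: no segment meets the rule's conditions; no change.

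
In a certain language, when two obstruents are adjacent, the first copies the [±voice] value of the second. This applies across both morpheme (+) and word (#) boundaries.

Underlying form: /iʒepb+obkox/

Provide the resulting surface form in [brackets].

/p/ before /b/ (voiced) → [b]
/b/ before /k/ (voiceless) → [p]

[iʒebb+opkox]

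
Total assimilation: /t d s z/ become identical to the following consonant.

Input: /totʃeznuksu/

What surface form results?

[totʃennuksu]

/z/ before /n/ → [n] (total assimilation)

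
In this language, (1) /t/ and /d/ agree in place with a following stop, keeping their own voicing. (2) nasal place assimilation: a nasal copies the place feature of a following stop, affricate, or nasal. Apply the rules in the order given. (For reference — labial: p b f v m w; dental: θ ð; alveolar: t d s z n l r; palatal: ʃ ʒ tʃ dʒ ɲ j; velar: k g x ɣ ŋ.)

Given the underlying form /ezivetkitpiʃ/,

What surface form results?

Rule 1: /t/ before /k/ (velar) → [k]
Rule 1: /t/ before /p/ (labial) → [p]
After rule 1: ezivekkippiʃ
Rule 2: no segment meets the rule's conditions; no change.

[ezivekkippiʃ]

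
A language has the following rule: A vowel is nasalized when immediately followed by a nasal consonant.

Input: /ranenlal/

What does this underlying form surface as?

[rãnẽnlal]

/a/ before nasal /n/ → [ã]
/e/ before nasal /n/ → [ẽ]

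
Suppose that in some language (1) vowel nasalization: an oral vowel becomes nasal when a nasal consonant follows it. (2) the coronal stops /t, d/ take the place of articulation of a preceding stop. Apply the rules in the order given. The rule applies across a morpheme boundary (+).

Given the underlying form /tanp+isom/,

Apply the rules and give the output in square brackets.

[tãnp+isõm]

Rule 1: /a/ before nasal /n/ → [ã]
Rule 1: /o/ before nasal /m/ → [õ]
After rule 1: tãnp+isõm
Rule 2: no segment meets the rule's conditions; no change.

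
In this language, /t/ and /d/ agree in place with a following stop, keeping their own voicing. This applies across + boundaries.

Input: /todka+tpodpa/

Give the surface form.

/d/ before /k/ (velar) → [g]
/t/ before /p/ (labial) → [p]
/d/ before /p/ (labial) → [b]

[togka+ppobpa]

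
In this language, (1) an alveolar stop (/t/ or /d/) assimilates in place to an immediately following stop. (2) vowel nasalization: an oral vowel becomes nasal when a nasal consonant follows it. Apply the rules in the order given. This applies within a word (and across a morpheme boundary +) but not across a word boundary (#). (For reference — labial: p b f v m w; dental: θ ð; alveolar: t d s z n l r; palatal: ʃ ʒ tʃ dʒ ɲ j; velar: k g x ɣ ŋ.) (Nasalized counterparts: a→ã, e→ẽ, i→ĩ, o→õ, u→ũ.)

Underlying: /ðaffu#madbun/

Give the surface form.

Rule 1: /d/ before /b/ (labial) → [b]
After rule 1: ðaffu#mabbun
Rule 2: /u/ before nasal /n/ → [ũ]

[ðaffu#mabbũn]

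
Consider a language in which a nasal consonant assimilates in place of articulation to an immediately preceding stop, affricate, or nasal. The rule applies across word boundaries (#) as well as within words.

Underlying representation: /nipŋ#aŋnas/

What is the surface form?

[nipm#aŋŋas]

/ŋ/ after /p/ (labial) → [m]
/n/ after /ŋ/ (velar) → [ŋ]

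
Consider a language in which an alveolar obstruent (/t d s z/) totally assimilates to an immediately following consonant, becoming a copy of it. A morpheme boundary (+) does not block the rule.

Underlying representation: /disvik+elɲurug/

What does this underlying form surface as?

[divvik+elɲurug]

/s/ before /v/ → [v] (total assimilation)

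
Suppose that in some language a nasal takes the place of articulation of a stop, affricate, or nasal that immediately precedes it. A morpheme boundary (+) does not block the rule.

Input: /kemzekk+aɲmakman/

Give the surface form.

[kemzekk+aɲɲakŋan]

/m/ after /ɲ/ (palatal) → [ɲ]
/m/ after /k/ (velar) → [ŋ]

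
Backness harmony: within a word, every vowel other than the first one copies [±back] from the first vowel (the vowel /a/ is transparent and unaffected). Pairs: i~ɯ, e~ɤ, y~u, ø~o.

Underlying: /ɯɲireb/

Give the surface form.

[ɯɲɯrɤb]

/i/ harmonizes with /ɯ/ ([+back]) → [ɯ]
/e/ harmonizes with /ɯ/ ([+back]) → [ɤ]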